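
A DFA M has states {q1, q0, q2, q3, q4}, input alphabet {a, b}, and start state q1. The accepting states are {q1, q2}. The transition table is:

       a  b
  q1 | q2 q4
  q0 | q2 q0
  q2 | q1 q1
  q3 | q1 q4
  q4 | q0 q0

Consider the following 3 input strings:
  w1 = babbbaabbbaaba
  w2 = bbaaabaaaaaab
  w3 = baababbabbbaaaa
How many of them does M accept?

1

w1: Trace: q1 -b-> q4 -a-> q0 -b-> q0 -b-> q0 -b-> q0 -a-> q2 -a-> q1 -b-> q4 -b-> q0 -b-> q0 -a-> q2 -a-> q1 -b-> q4 -a-> q0  → end q0, rejected
w2: Trace: q1 -b-> q4 -b-> q0 -a-> q2 -a-> q1 -a-> q2 -b-> q1 -a-> q2 -a-> q1 -a-> q2 -a-> q1 -a-> q2 -a-> q1 -b-> q4  → end q4, rejected
w3: Trace: q1 -b-> q4 -a-> q0 -a-> q2 -b-> q1 -a-> q2 -b-> q1 -b-> q4 -a-> q0 -b-> q0 -b-> q0 -b-> q0 -a-> q2 -a-> q1 -a-> q2 -a-> q1  → end q1, accepted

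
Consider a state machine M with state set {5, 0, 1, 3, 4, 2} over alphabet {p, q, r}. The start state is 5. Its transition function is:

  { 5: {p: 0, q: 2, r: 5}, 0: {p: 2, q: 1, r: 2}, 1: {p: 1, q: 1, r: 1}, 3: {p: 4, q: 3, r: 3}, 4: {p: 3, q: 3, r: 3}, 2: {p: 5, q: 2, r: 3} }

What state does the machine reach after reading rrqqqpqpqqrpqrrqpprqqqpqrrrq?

5 → 5 → 5 → 2 → 2 → 2 → 5 → 2 → 5 → 2 → 2 → 3 → 4 → 3 → 3 → 3 → 3 → 4 → 3 → 3 → 3 → 3 → 3 → 4 → 3 → 3 → 3 → 3 → 3

3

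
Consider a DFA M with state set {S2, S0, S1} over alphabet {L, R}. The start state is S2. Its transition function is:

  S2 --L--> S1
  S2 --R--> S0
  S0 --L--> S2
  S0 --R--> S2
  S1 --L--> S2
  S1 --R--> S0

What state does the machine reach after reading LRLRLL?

S1

S2 → S1 → S0 → S2 → S0 → S2 → S1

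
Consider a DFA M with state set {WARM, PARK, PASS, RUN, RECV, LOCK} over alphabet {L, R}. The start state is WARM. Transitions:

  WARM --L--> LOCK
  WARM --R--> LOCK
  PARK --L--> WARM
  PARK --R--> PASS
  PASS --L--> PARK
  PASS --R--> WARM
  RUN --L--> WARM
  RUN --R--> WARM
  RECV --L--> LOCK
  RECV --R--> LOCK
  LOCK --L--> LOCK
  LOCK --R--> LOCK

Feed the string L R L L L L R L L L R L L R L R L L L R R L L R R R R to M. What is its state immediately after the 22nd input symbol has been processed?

WARM → LOCK → LOCK → LOCK → LOCK → LOCK → LOCK → LOCK → LOCK → LOCK → LOCK → LOCK → LOCK → LOCK → LOCK → LOCK → LOCK → LOCK → LOCK → LOCK → LOCK → LOCK → LOCK
After 22 symbols: LOCK.

LOCK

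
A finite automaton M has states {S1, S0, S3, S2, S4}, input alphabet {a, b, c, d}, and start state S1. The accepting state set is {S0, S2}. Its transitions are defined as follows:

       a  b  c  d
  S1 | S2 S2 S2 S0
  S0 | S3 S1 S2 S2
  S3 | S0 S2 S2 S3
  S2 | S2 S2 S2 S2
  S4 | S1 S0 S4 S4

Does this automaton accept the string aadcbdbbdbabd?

Trace: S1 -a-> S2 -a-> S2 -d-> S2 -c-> S2 -b-> S2 -d-> S2 -b-> S2 -b-> S2 -d-> S2 -b-> S2 -a-> S2 -b-> S2 -d-> S2
End state S2 is accepting.

Yes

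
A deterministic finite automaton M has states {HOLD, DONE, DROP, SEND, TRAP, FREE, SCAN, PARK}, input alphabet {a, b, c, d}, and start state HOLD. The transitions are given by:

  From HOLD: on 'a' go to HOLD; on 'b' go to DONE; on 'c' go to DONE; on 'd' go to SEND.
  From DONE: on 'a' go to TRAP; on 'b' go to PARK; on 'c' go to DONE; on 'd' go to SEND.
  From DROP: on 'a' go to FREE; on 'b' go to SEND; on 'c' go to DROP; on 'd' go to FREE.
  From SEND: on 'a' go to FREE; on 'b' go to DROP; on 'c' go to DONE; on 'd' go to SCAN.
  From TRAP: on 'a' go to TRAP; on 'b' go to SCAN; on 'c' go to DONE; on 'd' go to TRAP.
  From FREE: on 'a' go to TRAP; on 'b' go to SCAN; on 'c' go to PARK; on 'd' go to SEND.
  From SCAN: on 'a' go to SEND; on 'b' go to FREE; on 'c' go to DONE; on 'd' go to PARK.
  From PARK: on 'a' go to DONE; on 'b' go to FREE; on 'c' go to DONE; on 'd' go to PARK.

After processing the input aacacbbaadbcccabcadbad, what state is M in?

HOLD → HOLD → HOLD → DONE → TRAP → DONE → PARK → FREE → TRAP → TRAP → TRAP → SCAN → DONE → DONE → DONE → TRAP → SCAN → DONE → TRAP → TRAP → SCAN → SEND → SCAN

SCAN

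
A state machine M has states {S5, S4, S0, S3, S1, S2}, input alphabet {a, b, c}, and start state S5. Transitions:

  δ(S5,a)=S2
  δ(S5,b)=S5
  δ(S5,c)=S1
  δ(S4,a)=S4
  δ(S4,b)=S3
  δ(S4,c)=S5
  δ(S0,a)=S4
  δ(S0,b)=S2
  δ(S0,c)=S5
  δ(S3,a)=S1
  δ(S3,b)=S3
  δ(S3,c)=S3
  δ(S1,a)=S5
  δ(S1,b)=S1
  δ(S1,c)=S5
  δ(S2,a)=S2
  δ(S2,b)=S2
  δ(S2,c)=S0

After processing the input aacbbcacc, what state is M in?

S1

S5 → S2 → S2 → S0 → S2 → S2 → S0 → S4 → S5 → S1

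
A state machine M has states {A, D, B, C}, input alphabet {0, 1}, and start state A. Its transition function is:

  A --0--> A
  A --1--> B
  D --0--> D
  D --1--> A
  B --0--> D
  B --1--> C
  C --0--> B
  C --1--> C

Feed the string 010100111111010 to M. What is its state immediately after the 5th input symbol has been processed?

Trace: A -0-> A -1-> B -0-> D -1-> A -0-> A
After 5 symbols: A.

A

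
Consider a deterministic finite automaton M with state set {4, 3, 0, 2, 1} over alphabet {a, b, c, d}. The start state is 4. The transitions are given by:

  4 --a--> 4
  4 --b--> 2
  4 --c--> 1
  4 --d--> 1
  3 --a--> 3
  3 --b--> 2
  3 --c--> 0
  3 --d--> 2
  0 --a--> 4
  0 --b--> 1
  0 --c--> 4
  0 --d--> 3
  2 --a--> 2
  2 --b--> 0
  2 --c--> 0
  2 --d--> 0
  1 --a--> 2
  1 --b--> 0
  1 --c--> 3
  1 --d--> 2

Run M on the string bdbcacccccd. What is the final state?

start at 4
read 'b': 4 → 2
read 'd': 2 → 0
read 'b': 0 → 1
read 'c': 1 → 3
read 'a': 3 → 3
read 'c': 3 → 0
read 'c': 0 → 4
read 'c': 4 → 1
read 'c': 1 → 3
read 'c': 3 → 0
read 'd': 0 → 3

3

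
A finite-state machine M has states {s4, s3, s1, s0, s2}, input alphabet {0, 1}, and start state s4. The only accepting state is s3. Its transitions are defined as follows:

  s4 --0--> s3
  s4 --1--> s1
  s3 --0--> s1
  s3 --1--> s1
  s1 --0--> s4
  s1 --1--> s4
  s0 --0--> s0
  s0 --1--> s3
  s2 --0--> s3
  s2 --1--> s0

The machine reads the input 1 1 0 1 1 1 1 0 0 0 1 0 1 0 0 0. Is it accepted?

No

s4 → s1 → s4 → s3 → s1 → s4 → s1 → s4 → s3 → s1 → s4 → s1 → s4 → s1 → s4 → s3 → s1
End state s1 is not accepting.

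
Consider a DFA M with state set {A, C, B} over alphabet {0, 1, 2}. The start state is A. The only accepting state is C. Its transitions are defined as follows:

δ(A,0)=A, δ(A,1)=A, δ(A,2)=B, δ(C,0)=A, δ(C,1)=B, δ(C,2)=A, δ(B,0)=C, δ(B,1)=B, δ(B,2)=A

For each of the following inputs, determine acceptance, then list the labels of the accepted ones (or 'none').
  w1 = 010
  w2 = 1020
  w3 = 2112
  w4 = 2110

w1: A → A → A → A  → end A, rejected
w2: A → A → A → B → C  → end C, accepted
w3: A → B → B → B → A  → end A, rejected
w4: A → B → B → B → C  → end C, accepted

w2, w4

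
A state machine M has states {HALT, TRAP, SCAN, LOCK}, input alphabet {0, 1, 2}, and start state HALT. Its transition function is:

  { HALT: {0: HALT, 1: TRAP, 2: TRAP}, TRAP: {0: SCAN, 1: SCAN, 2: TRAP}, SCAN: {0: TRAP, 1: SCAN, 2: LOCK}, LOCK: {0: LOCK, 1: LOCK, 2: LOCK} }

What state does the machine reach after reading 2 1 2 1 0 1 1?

HALT → TRAP → SCAN → LOCK → LOCK → LOCK → LOCK → LOCK

LOCK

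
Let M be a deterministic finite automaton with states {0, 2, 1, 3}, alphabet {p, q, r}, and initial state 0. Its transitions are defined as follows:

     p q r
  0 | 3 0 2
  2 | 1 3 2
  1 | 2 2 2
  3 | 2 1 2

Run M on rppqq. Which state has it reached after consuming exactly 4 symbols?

3

start at 0
read 'r': 0 → 2
read 'p': 2 → 1
read 'p': 1 → 2
read 'q': 2 → 3
After 4 symbols: 3.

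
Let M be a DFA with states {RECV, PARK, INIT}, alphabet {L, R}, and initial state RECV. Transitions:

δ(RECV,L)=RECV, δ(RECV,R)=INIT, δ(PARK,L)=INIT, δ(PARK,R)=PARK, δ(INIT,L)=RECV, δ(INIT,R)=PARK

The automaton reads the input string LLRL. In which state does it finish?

RECV

RECV → RECV → RECV → INIT → RECV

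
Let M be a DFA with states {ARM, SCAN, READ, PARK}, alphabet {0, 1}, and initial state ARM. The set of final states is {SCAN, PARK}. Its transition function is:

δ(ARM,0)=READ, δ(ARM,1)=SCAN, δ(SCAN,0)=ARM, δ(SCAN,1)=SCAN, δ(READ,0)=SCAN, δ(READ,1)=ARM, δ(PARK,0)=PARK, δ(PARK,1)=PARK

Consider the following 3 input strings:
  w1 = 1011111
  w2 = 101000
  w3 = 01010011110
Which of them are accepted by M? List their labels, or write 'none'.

w1:
  start at ARM
  read '1': ARM → SCAN
  read '0': SCAN → ARM
  read '1': ARM → SCAN
  read '1': SCAN → SCAN
  read '1': SCAN → SCAN
  read '1': SCAN → SCAN
  read '1': SCAN → SCAN
  end SCAN, accepted
w2:
  start at ARM
  read '1': ARM → SCAN
  read '0': SCAN → ARM
  read '1': ARM → SCAN
  read '0': SCAN → ARM
  read '0': ARM → READ
  read '0': READ → SCAN
  end SCAN, accepted
w3:
  start at ARM
  read '0': ARM → READ
  read '1': READ → ARM
  read '0': ARM → READ
  read '1': READ → ARM
  read '0': ARM → READ
  read '0': READ → SCAN
  read '1': SCAN → SCAN
  read '1': SCAN → SCAN
  read '1': SCAN → SCAN
  read '1': SCAN → SCAN
  read '0': SCAN → ARM
  end ARM, rejected

w1, w2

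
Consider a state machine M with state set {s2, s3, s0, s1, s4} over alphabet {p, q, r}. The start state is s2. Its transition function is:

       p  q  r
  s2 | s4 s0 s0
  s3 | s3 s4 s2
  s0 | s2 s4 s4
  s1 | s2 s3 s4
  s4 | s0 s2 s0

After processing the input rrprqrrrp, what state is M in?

Trace: s2 -r-> s0 -r-> s4 -p-> s0 -r-> s4 -q-> s2 -r-> s0 -r-> s4 -r-> s0 -p-> s2

s2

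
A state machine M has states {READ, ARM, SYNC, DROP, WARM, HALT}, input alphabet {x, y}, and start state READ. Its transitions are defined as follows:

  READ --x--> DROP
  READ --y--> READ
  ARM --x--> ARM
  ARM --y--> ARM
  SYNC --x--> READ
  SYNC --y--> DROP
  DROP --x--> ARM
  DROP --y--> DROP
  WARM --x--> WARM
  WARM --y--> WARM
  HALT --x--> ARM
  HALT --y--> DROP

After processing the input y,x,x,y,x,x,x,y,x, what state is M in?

start at READ
read 'y': READ → READ
read 'x': READ → DROP
read 'x': DROP → ARM
read 'y': ARM → ARM
read 'x': ARM → ARM
read 'x': ARM → ARM
read 'x': ARM → ARM
read 'y': ARM → ARM
read 'x': ARM → ARM

ARM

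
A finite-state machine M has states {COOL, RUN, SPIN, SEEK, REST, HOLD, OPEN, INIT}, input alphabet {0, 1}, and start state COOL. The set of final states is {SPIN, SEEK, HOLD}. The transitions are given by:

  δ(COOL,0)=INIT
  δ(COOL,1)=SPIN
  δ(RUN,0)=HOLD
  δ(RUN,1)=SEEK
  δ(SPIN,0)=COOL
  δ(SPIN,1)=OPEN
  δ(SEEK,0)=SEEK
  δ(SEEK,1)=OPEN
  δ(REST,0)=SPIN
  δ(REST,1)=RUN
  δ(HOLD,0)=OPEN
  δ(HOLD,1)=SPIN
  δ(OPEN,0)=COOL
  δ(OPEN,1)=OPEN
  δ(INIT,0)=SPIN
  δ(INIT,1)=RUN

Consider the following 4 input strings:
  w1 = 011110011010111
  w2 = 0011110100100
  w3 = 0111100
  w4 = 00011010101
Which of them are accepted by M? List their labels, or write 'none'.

w1: COOL → INIT → RUN → SEEK → OPEN → OPEN → COOL → INIT → RUN → SEEK → SEEK → OPEN → COOL → SPIN → OPEN → OPEN  → end OPEN, rejected
w2: COOL → INIT → SPIN → OPEN → OPEN → OPEN → OPEN → COOL → SPIN → COOL → INIT → RUN → HOLD → OPEN  → end OPEN, rejected
w3: COOL → INIT → RUN → SEEK → OPEN → OPEN → COOL → INIT  → end INIT, rejected
w4: COOL → INIT → SPIN → COOL → SPIN → OPEN → COOL → SPIN → COOL → SPIN → COOL → SPIN  → end SPIN, accepted

w4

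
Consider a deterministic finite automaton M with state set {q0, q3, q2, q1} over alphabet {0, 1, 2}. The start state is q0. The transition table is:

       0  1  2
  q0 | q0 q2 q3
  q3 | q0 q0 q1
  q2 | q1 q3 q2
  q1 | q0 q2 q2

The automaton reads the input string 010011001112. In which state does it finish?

Trace: q0 -0-> q0 -1-> q2 -0-> q1 -0-> q0 -1-> q2 -1-> q3 -0-> q0 -0-> q0 -1-> q2 -1-> q3 -1-> q0 -2-> q3

q3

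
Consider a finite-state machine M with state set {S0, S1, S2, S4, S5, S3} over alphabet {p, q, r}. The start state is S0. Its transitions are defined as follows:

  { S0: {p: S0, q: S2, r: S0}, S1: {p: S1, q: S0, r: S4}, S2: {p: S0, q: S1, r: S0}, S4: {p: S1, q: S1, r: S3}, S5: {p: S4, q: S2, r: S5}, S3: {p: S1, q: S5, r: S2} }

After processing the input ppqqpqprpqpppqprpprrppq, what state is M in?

S0 → S0 → S0 → S2 → S1 → S1 → S0 → S0 → S0 → S0 → S2 → S0 → S0 → S0 → S2 → S0 → S0 → S0 → S0 → S0 → S0 → S0 → S0 → S2

S2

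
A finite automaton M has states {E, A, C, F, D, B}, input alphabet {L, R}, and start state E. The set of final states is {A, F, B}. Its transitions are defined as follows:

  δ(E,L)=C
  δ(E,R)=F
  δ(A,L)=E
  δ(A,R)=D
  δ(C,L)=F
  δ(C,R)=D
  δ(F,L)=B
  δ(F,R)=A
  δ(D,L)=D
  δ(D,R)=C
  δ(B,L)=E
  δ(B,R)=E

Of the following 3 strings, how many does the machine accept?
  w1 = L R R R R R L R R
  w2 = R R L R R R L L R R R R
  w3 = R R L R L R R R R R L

1

w1: E → C → D → C → D → C → D → D → C → D  → end D, rejected
w2: E → F → A → E → F → A → D → D → D → C → D → C → D  → end D, rejected
w3: E → F → A → E → F → B → E → F → A → D → C → F  → end F, accepted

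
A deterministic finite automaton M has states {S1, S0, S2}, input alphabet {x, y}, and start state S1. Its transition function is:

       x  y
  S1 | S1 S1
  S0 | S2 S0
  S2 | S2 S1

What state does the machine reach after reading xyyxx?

S1

Trace: S1 -x-> S1 -y-> S1 -y-> S1 -x-> S1 -x-> S1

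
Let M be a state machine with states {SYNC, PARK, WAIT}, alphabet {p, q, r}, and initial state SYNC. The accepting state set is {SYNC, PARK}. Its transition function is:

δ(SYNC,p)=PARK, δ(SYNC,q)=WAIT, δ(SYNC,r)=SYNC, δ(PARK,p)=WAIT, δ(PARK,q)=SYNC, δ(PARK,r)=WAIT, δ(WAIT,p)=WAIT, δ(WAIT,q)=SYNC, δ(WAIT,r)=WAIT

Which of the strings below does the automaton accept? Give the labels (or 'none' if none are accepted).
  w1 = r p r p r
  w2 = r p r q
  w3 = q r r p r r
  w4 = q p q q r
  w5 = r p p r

w2

w1: Trace: SYNC -r-> SYNC -p-> PARK -r-> WAIT -p-> WAIT -r-> WAIT  → end WAIT, rejected
w2: Trace: SYNC -r-> SYNC -p-> PARK -r-> WAIT -q-> SYNC  → end SYNC, accepted
w3: Trace: SYNC -q-> WAIT -r-> WAIT -r-> WAIT -p-> WAIT -r-> WAIT -r-> WAIT  → end WAIT, rejected
w4: Trace: SYNC -q-> WAIT -p-> WAIT -q-> SYNC -q-> WAIT -r-> WAIT  → end WAIT, rejected
w5: Trace: SYNC -r-> SYNC -p-> PARK -p-> WAIT -r-> WAIT  → end WAIT, rejected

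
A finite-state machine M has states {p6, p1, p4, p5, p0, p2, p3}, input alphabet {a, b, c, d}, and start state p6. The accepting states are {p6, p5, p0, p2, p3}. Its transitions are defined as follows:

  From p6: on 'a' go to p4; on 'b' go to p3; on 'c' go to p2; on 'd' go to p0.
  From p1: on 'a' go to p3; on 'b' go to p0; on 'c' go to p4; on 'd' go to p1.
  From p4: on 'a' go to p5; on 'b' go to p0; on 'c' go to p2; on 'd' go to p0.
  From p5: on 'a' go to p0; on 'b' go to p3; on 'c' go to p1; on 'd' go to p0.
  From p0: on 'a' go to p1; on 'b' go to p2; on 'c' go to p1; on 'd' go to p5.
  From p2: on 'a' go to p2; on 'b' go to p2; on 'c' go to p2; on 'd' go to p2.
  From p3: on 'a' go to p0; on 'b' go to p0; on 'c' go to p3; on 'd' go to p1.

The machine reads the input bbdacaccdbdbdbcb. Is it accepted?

p6 → p3 → p0 → p5 → p0 → p1 → p3 → p3 → p3 → p1 → p0 → p5 → p3 → p1 → p0 → p1 → p0
End state p0 is accepting.

Yes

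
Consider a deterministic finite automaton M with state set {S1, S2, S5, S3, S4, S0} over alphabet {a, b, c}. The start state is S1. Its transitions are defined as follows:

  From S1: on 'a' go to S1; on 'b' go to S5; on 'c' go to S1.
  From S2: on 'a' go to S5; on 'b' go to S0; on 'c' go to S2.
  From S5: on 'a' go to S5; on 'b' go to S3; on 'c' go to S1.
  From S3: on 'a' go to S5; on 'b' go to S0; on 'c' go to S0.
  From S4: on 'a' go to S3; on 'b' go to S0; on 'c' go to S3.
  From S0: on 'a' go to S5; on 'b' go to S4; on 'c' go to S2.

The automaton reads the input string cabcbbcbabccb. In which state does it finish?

Trace: S1 -c-> S1 -a-> S1 -b-> S5 -c-> S1 -b-> S5 -b-> S3 -c-> S0 -b-> S4 -a-> S3 -b-> S0 -c-> S2 -c-> S2 -b-> S0

S0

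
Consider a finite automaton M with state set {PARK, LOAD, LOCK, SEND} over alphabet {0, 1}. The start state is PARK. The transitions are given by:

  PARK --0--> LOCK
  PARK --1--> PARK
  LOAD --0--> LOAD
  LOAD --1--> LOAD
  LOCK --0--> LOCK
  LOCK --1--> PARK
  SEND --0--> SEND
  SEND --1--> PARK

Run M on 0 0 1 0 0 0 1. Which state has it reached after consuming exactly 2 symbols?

PARK → LOCK → LOCK
After 2 symbols: LOCK.

LOCK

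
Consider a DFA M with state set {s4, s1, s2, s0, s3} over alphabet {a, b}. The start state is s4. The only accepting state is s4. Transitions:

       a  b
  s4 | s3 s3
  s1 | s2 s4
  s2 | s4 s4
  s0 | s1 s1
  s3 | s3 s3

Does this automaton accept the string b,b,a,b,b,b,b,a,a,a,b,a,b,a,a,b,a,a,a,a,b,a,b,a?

No

s4 → s3 → s3 → s3 → s3 → s3 → s3 → s3 → s3 → s3 → s3 → s3 → s3 → s3 → s3 → s3 → s3 → s3 → s3 → s3 → s3 → s3 → s3 → s3 → s3
End state s3 is not accepting.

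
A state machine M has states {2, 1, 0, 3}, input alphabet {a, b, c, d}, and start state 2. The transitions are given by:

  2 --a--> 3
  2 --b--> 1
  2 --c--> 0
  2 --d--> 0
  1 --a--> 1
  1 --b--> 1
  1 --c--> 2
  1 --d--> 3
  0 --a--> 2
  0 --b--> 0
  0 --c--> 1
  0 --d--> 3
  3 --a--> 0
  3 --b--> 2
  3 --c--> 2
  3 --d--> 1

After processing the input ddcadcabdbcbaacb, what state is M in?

1

start at 2
read 'd': 2 → 0
read 'd': 0 → 3
read 'c': 3 → 2
read 'a': 2 → 3
read 'd': 3 → 1
read 'c': 1 → 2
read 'a': 2 → 3
read 'b': 3 → 2
read 'd': 2 → 0
read 'b': 0 → 0
read 'c': 0 → 1
read 'b': 1 → 1
read 'a': 1 → 1
read 'a': 1 → 1
read 'c': 1 → 2
read 'b': 2 → 1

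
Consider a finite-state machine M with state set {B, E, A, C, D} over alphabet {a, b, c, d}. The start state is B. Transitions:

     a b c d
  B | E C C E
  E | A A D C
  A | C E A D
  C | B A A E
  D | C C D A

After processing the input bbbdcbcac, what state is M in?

B → C → A → E → C → A → E → D → C → A

A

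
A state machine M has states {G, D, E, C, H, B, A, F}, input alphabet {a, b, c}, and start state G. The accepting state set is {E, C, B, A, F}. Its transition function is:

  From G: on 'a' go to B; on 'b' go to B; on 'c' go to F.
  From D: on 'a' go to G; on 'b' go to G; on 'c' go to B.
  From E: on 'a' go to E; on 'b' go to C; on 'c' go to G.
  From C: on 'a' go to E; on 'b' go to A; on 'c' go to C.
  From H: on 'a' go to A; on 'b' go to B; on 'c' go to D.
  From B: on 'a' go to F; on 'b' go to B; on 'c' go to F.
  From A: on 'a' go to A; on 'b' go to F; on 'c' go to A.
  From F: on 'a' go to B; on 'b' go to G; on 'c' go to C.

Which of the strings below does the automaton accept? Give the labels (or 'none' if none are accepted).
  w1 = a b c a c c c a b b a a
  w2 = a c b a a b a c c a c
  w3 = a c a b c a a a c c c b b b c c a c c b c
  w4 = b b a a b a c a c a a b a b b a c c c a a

w1:
  start at G
  read 'a': G → B
  read 'b': B → B
  read 'c': B → F
  read 'a': F → B
  read 'c': B → F
  read 'c': F → C
  read 'c': C → C
  read 'a': C → E
  read 'b': E → C
  read 'b': C → A
  read 'a': A → A
  read 'a': A → A
  end A, accepted
w2:
  start at G
  read 'a': G → B
  read 'c': B → F
  read 'b': F → G
  read 'a': G → B
  read 'a': B → F
  read 'b': F → G
  read 'a': G → B
  read 'c': B → F
  read 'c': F → C
  read 'a': C → E
  read 'c': E → G
  end G, rejected
w3:
  start at G
  read 'a': G → B
  read 'c': B → F
  read 'a': F → B
  read 'b': B → B
  read 'c': B → F
  read 'a': F → B
  read 'a': B → F
  read 'a': F → B
  read 'c': B → F
  read 'c': F → C
  read 'c': C → C
  read 'b': C → A
  read 'b': A → F
  read 'b': F → G
  read 'c': G → F
  read 'c': F → C
  read 'a': C → E
  read 'c': E → G
  read 'c': G → F
  read 'b': F → G
  read 'c': G → F
  end F, accepted
w4:
  start at G
  read 'b': G → B
  read 'b': B → B
  read 'a': B → F
  read 'a': F → B
  read 'b': B → B
  read 'a': B → F
  read 'c': F → C
  read 'a': C → E
  read 'c': E → G
  read 'a': G → B
  read 'a': B → F
  read 'b': F → G
  read 'a': G → B
  read 'b': B → B
  read 'b': B → B
  read 'a': B → F
  read 'c': F → C
  read 'c': C → C
  read 'c': C → C
  read 'a': C → E
  read 'a': E → E
  end E, accepted

w1, w3, w4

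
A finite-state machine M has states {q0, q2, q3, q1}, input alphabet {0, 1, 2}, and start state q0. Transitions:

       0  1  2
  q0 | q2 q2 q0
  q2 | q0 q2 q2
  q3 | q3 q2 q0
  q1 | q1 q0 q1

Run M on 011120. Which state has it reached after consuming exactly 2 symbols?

start at q0
read '0': q0 → q2
read '1': q2 → q2
After 2 symbols: q2.

q2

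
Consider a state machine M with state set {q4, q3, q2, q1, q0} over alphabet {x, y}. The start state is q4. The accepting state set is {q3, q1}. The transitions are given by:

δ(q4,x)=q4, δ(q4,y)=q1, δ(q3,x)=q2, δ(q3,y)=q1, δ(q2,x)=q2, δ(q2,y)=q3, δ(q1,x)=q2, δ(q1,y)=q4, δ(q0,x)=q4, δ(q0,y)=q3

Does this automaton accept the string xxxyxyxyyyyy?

q4 → q4 → q4 → q4 → q1 → q2 → q3 → q2 → q3 → q1 → q4 → q1 → q4
End state q4 is not accepting.

No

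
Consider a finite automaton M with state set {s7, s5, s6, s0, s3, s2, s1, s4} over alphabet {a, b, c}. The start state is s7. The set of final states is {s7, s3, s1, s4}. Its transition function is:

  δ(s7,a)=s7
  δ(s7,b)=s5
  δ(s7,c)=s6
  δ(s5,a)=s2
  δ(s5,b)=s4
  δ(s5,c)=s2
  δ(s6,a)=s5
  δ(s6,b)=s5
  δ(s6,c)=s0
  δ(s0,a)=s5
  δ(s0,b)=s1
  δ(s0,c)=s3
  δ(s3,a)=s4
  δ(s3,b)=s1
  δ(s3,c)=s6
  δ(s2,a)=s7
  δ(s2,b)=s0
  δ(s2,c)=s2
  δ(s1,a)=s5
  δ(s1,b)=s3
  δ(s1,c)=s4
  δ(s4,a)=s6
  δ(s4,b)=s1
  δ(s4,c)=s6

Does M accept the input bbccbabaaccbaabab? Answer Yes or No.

Trace: s7 -b-> s5 -b-> s4 -c-> s6 -c-> s0 -b-> s1 -a-> s5 -b-> s4 -a-> s6 -a-> s5 -c-> s2 -c-> s2 -b-> s0 -a-> s5 -a-> s2 -b-> s0 -a-> s5 -b-> s4
End state s4 is accepting.

Yes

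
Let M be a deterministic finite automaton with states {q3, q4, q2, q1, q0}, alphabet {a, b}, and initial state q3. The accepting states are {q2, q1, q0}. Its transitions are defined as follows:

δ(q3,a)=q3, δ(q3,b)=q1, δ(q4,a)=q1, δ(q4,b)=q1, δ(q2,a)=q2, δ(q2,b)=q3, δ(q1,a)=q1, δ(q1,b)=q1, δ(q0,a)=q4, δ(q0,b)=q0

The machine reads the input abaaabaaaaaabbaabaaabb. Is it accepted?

Yes

Trace: q3 -a-> q3 -b-> q1 -a-> q1 -a-> q1 -a-> q1 -b-> q1 -a-> q1 -a-> q1 -a-> q1 -a-> q1 -a-> q1 -a-> q1 -b-> q1 -b-> q1 -a-> q1 -a-> q1 -b-> q1 -a-> q1 -a-> q1 -a-> q1 -b-> q1 -b-> q1
End state q1 is accepting.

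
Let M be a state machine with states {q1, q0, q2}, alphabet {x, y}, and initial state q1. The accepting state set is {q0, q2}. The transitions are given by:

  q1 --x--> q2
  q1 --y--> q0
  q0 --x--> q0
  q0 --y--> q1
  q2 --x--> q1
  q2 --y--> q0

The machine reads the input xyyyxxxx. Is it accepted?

start at q1
read 'x': q1 → q2
read 'y': q2 → q0
read 'y': q0 → q1
read 'y': q1 → q0
read 'x': q0 → q0
read 'x': q0 → q0
read 'x': q0 → q0
read 'x': q0 → q0
End state q0 is accepting.

Yes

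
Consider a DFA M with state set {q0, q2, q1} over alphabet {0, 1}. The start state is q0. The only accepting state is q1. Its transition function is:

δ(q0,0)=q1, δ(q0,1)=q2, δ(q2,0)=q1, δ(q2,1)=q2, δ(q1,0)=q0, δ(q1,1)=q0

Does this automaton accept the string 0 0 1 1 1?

No

Trace: q0 -0-> q1 -0-> q0 -1-> q2 -1-> q2 -1-> q2
End state q2 is not accepting.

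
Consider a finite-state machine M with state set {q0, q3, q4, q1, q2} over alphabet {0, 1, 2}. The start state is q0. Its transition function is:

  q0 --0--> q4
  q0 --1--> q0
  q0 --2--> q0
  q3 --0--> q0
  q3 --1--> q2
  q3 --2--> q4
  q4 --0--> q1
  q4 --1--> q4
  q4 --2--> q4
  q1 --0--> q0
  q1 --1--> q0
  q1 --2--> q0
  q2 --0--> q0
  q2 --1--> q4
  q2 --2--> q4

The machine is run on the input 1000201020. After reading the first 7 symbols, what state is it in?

q4

Trace: q0 -1-> q0 -0-> q4 -0-> q1 -0-> q0 -2-> q0 -0-> q4 -1-> q4
After 7 symbols: q4.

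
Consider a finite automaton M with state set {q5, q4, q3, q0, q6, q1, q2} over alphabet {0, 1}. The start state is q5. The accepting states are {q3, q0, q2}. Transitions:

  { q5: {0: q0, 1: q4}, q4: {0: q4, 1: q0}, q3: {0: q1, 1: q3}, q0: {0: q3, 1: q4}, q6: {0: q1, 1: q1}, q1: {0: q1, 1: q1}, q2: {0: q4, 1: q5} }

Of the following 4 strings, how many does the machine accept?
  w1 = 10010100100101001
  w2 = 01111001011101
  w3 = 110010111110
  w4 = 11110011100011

w1: q5 → q4 → q4 → q4 → q0 → q3 → q3 → q1 → q1 → q1 → q1 → q1 → q1 → q1 → q1 → q1 → q1 → q1  → end q1, rejected
w2: q5 → q0 → q4 → q0 → q4 → q0 → q3 → q1 → q1 → q1 → q1 → q1 → q1 → q1 → q1  → end q1, rejected
w3: q5 → q4 → q0 → q3 → q1 → q1 → q1 → q1 → q1 → q1 → q1 → q1 → q1  → end q1, rejected
w4: q5 → q4 → q0 → q4 → q0 → q3 → q1 → q1 → q1 → q1 → q1 → q1 → q1 → q1 → q1  → end q1, rejected

0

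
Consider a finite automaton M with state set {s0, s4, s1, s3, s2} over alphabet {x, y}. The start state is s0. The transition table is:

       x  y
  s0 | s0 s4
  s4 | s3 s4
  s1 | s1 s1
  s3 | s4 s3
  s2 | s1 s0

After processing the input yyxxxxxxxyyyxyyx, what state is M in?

s3

Trace: s0 -y-> s4 -y-> s4 -x-> s3 -x-> s4 -x-> s3 -x-> s4 -x-> s3 -x-> s4 -x-> s3 -y-> s3 -y-> s3 -y-> s3 -x-> s4 -y-> s4 -y-> s4 -x-> s3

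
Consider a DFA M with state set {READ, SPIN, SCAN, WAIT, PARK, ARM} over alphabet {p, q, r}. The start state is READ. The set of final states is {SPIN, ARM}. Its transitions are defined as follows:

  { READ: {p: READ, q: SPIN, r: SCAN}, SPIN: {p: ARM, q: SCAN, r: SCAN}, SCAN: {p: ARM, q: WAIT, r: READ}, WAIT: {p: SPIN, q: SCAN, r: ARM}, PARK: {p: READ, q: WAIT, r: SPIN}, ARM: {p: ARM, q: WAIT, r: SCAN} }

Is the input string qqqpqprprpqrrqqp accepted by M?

Trace: READ -q-> SPIN -q-> SCAN -q-> WAIT -p-> SPIN -q-> SCAN -p-> ARM -r-> SCAN -p-> ARM -r-> SCAN -p-> ARM -q-> WAIT -r-> ARM -r-> SCAN -q-> WAIT -q-> SCAN -p-> ARM
End state ARM is accepting.

Yes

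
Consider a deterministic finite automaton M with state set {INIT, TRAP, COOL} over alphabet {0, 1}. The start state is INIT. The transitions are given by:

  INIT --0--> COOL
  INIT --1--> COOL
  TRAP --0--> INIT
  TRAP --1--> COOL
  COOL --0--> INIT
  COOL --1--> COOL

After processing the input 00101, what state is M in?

start at INIT
read '0': INIT → COOL
read '0': COOL → INIT
read '1': INIT → COOL
read '0': COOL → INIT
read '1': INIT → COOL

COOL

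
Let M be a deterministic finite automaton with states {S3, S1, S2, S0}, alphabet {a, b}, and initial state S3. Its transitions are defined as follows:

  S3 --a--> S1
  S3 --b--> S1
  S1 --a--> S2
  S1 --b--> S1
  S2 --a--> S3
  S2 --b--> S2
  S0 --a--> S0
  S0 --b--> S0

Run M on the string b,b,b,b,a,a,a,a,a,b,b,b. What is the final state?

S1

Trace: S3 -b-> S1 -b-> S1 -b-> S1 -b-> S1 -a-> S2 -a-> S3 -a-> S1 -a-> S2 -a-> S3 -b-> S1 -b-> S1 -b-> S1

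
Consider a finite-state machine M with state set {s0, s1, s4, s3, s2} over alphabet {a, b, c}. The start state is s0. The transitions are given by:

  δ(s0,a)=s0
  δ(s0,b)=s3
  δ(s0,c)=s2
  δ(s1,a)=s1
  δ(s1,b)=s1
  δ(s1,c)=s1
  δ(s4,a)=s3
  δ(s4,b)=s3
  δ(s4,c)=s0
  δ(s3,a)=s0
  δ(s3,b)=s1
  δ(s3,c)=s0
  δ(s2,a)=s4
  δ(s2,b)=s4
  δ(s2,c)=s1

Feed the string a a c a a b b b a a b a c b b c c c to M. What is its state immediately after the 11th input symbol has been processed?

s0 → s0 → s0 → s2 → s4 → s3 → s1 → s1 → s1 → s1 → s1 → s1
After 11 symbols: s1.

s1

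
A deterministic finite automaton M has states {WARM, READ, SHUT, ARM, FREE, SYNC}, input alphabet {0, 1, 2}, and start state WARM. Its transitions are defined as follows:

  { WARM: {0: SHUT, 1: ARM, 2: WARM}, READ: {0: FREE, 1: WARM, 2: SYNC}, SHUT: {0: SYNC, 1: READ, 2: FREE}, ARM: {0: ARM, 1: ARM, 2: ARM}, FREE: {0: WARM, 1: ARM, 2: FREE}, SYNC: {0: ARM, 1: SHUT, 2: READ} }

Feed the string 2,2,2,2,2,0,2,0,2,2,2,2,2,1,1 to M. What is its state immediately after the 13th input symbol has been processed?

Trace: WARM -2-> WARM -2-> WARM -2-> WARM -2-> WARM -2-> WARM -0-> SHUT -2-> FREE -0-> WARM -2-> WARM -2-> WARM -2-> WARM -2-> WARM -2-> WARM
After 13 symbols: WARM.

WARM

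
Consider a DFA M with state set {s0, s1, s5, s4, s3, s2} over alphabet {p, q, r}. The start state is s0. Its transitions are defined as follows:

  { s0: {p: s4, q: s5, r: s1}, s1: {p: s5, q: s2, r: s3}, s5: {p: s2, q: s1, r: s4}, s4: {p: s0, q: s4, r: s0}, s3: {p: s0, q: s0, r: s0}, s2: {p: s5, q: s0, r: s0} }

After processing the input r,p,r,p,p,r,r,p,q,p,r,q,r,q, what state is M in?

s5

Trace: s0 -r-> s1 -p-> s5 -r-> s4 -p-> s0 -p-> s4 -r-> s0 -r-> s1 -p-> s5 -q-> s1 -p-> s5 -r-> s4 -q-> s4 -r-> s0 -q-> s5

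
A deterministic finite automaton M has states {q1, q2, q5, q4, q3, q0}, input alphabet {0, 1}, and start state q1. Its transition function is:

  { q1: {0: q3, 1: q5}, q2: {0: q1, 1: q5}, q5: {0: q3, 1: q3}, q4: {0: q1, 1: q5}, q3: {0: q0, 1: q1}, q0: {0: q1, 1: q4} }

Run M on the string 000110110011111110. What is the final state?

Trace: q1 -0-> q3 -0-> q0 -0-> q1 -1-> q5 -1-> q3 -0-> q0 -1-> q4 -1-> q5 -0-> q3 -0-> q0 -1-> q4 -1-> q5 -1-> q3 -1-> q1 -1-> q5 -1-> q3 -1-> q1 -0-> q3

q3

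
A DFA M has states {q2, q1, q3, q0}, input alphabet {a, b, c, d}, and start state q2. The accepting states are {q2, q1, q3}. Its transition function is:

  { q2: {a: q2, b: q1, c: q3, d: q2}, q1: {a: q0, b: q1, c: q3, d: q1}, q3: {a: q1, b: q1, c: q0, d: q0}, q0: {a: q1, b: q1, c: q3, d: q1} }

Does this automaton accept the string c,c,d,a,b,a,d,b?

Yes

q2 → q3 → q0 → q1 → q0 → q1 → q0 → q1 → q1
End state q1 is accepting.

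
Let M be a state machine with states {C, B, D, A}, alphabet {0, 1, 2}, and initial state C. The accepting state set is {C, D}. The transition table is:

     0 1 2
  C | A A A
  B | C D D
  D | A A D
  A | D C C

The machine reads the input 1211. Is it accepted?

Yes

Trace: C -1-> A -2-> C -1-> A -1-> C
End state C is accepting.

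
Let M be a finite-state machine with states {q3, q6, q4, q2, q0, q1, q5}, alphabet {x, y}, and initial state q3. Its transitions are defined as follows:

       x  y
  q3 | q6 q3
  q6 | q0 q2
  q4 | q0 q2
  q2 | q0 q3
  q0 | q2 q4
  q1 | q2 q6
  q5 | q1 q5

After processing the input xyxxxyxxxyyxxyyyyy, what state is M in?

q3

Trace: q3 -x-> q6 -y-> q2 -x-> q0 -x-> q2 -x-> q0 -y-> q4 -x-> q0 -x-> q2 -x-> q0 -y-> q4 -y-> q2 -x-> q0 -x-> q2 -y-> q3 -y-> q3 -y-> q3 -y-> q3 -y-> q3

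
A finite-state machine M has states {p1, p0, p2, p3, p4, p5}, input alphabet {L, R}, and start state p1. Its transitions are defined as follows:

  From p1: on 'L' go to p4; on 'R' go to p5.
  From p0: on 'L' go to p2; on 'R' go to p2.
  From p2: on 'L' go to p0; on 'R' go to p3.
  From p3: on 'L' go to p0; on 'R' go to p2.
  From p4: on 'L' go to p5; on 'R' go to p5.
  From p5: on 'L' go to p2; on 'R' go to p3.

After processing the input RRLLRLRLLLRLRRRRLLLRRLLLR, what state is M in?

p1 → p5 → p3 → p0 → p2 → p3 → p0 → p2 → p0 → p2 → p0 → p2 → p0 → p2 → p3 → p2 → p3 → p0 → p2 → p0 → p2 → p3 → p0 → p2 → p0 → p2

p2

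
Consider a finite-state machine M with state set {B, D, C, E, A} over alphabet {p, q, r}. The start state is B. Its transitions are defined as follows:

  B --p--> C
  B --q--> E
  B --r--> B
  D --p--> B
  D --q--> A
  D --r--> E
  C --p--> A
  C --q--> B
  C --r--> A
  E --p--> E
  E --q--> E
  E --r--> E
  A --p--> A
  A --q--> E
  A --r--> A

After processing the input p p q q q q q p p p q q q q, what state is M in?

B → C → A → E → E → E → E → E → E → E → E → E → E → E → E

E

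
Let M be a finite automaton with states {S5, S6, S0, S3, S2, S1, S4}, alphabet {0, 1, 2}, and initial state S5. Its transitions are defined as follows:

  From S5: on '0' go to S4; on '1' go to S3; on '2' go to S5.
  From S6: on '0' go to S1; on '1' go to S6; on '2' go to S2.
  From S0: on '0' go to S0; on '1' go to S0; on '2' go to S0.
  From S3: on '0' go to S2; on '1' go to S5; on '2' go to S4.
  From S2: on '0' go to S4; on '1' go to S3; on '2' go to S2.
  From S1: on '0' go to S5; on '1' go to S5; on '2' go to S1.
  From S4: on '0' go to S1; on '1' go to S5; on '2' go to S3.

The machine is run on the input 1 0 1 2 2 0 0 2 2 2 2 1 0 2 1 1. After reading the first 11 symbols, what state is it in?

S4

Trace: S5 -1-> S3 -0-> S2 -1-> S3 -2-> S4 -2-> S3 -0-> S2 -0-> S4 -2-> S3 -2-> S4 -2-> S3 -2-> S4
After 11 symbols: S4.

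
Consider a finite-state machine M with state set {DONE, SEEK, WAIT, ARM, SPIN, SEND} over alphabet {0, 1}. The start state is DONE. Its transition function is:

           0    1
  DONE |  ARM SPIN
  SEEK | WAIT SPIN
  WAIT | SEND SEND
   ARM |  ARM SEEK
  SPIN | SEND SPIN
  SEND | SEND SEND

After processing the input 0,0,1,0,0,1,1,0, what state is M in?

Trace: DONE -0-> ARM -0-> ARM -1-> SEEK -0-> WAIT -0-> SEND -1-> SEND -1-> SEND -0-> SEND

SEND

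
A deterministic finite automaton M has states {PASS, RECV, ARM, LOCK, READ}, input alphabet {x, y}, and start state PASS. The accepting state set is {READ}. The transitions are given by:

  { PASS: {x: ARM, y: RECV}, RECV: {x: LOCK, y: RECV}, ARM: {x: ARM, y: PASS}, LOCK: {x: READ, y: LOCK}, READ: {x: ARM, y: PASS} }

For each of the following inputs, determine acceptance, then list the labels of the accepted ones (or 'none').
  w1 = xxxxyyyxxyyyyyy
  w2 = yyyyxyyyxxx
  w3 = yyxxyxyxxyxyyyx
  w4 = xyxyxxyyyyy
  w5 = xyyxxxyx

w1:
  start at PASS
  read 'x': PASS → ARM
  read 'x': ARM → ARM
  read 'x': ARM → ARM
  read 'x': ARM → ARM
  read 'y': ARM → PASS
  read 'y': PASS → RECV
  read 'y': RECV → RECV
  read 'x': RECV → LOCK
  read 'x': LOCK → READ
  read 'y': READ → PASS
  read 'y': PASS → RECV
  read 'y': RECV → RECV
  read 'y': RECV → RECV
  read 'y': RECV → RECV
  read 'y': RECV → RECV
  end RECV, rejected
w2:
  start at PASS
  read 'y': PASS → RECV
  read 'y': RECV → RECV
  read 'y': RECV → RECV
  read 'y': RECV → RECV
  read 'x': RECV → LOCK
  read 'y': LOCK → LOCK
  read 'y': LOCK → LOCK
  read 'y': LOCK → LOCK
  read 'x': LOCK → READ
  read 'x': READ → ARM
  read 'x': ARM → ARM
  end ARM, rejected
w3:
  start at PASS
  read 'y': PASS → RECV
  read 'y': RECV → RECV
  read 'x': RECV → LOCK
  read 'x': LOCK → READ
  read 'y': READ → PASS
  read 'x': PASS → ARM
  read 'y': ARM → PASS
  read 'x': PASS → ARM
  read 'x': ARM → ARM
  read 'y': ARM → PASS
  read 'x': PASS → ARM
  read 'y': ARM → PASS
  read 'y': PASS → RECV
  read 'y': RECV → RECV
  read 'x': RECV → LOCK
  end LOCK, rejected
w4:
  start at PASS
  read 'x': PASS → ARM
  read 'y': ARM → PASS
  read 'x': PASS → ARM
  read 'y': ARM → PASS
  read 'x': PASS → ARM
  read 'x': ARM → ARM
  read 'y': ARM → PASS
  read 'y': PASS → RECV
  read 'y': RECV → RECV
  read 'y': RECV → RECV
  read 'y': RECV → RECV
  end RECV, rejected
w5:
  start at PASS
  read 'x': PASS → ARM
  read 'y': ARM → PASS
  read 'y': PASS → RECV
  read 'x': RECV → LOCK
  read 'x': LOCK → READ
  read 'x': READ → ARM
  read 'y': ARM → PASS
  read 'x': PASS → ARM
  end ARM, rejected

none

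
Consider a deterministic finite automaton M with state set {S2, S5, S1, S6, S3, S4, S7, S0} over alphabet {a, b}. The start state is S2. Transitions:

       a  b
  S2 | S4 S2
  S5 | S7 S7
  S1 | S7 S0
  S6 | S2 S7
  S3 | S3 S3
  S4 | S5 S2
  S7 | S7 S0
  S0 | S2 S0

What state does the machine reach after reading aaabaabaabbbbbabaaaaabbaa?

start at S2
read 'a': S2 → S4
read 'a': S4 → S5
read 'a': S5 → S7
read 'b': S7 → S0
read 'a': S0 → S2
read 'a': S2 → S4
read 'b': S4 → S2
read 'a': S2 → S4
read 'a': S4 → S5
read 'b': S5 → S7
read 'b': S7 → S0
read 'b': S0 → S0
read 'b': S0 → S0
read 'b': S0 → S0
read 'a': S0 → S2
read 'b': S2 → S2
read 'a': S2 → S4
read 'a': S4 → S5
read 'a': S5 → S7
read 'a': S7 → S7
read 'a': S7 → S7
read 'b': S7 → S0
read 'b': S0 → S0
read 'a': S0 → S2
read 'a': S2 → S4

S4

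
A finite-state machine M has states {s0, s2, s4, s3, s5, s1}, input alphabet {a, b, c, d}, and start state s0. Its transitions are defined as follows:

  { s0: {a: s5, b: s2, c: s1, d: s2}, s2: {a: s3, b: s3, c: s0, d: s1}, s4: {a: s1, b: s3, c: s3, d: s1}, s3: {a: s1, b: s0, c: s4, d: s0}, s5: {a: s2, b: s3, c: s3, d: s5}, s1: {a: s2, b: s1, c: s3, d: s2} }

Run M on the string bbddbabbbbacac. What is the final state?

s3

Trace: s0 -b-> s2 -b-> s3 -d-> s0 -d-> s2 -b-> s3 -a-> s1 -b-> s1 -b-> s1 -b-> s1 -b-> s1 -a-> s2 -c-> s0 -a-> s5 -c-> s3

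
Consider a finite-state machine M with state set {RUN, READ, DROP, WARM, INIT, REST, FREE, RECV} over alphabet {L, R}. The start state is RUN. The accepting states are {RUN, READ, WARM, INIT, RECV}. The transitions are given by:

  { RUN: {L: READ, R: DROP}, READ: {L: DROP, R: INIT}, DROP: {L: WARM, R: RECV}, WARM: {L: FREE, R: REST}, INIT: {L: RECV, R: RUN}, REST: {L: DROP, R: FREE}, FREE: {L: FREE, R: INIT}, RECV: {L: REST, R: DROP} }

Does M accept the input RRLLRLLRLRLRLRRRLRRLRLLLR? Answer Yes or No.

Yes

RUN → DROP → RECV → REST → DROP → RECV → REST → DROP → RECV → REST → FREE → FREE → INIT → RECV → DROP → RECV → DROP → WARM → REST → FREE → FREE → INIT → RECV → REST → DROP → RECV
End state RECV is accepting.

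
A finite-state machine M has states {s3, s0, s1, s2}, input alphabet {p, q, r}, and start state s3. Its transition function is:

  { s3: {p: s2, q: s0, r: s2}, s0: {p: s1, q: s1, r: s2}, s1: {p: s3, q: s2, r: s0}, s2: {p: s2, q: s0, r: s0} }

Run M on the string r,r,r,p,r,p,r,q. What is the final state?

s1

s3 → s2 → s0 → s2 → s2 → s0 → s1 → s0 → s1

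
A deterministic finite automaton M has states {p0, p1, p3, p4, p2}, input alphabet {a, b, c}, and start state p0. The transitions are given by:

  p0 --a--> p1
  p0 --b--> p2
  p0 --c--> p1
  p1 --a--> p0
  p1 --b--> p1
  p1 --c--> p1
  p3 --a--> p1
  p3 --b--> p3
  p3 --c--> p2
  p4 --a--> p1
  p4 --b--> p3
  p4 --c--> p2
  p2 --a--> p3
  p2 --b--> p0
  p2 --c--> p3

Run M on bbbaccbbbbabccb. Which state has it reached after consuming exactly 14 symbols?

p1

start at p0
read 'b': p0 → p2
read 'b': p2 → p0
read 'b': p0 → p2
read 'a': p2 → p3
read 'c': p3 → p2
read 'c': p2 → p3
read 'b': p3 → p3
read 'b': p3 → p3
read 'b': p3 → p3
read 'b': p3 → p3
read 'a': p3 → p1
read 'b': p1 → p1
read 'c': p1 → p1
read 'c': p1 → p1
After 14 symbols: p1.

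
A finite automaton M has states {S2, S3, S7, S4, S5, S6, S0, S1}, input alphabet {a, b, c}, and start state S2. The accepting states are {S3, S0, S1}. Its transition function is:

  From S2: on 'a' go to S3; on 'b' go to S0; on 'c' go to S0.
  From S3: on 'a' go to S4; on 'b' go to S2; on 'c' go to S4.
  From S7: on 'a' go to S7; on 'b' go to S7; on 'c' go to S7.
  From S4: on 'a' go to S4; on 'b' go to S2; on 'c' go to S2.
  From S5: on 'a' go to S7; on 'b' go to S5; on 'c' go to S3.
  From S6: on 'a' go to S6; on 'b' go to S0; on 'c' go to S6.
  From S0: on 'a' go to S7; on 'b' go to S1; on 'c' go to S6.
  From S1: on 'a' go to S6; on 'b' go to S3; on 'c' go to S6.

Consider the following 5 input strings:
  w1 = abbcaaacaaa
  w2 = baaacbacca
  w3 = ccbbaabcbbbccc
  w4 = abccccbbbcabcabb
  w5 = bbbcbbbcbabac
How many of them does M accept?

w1: Trace: S2 -a-> S3 -b-> S2 -b-> S0 -c-> S6 -a-> S6 -a-> S6 -a-> S6 -c-> S6 -a-> S6 -a-> S6 -a-> S6  → end S6, rejected
w2: Trace: S2 -b-> S0 -a-> S7 -a-> S7 -a-> S7 -c-> S7 -b-> S7 -a-> S7 -c-> S7 -c-> S7 -a-> S7  → end S7, rejected
w3: Trace: S2 -c-> S0 -c-> S6 -b-> S0 -b-> S1 -a-> S6 -a-> S6 -b-> S0 -c-> S6 -b-> S0 -b-> S1 -b-> S3 -c-> S4 -c-> S2 -c-> S0  → end S0, accepted
w4: Trace: S2 -a-> S3 -b-> S2 -c-> S0 -c-> S6 -c-> S6 -c-> S6 -b-> S0 -b-> S1 -b-> S3 -c-> S4 -a-> S4 -b-> S2 -c-> S0 -a-> S7 -b-> S7 -b-> S7  → end S7, rejected
w5: Trace: S2 -b-> S0 -b-> S1 -b-> S3 -c-> S4 -b-> S2 -b-> S0 -b-> S1 -c-> S6 -b-> S0 -a-> S7 -b-> S7 -a-> S7 -c-> S7  → end S7, rejected

1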